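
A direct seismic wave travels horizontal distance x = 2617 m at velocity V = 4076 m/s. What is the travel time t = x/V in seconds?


t = x / V
= 2617 / 4076
= 0.6421 s

0.6421


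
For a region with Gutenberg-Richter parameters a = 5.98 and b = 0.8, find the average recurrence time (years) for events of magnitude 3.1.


log10(N) = 5.98 - 0.8*3.1 = 3.5
N = 10^3.5 = 3162.27766
T = 1/N = 1/3162.27766 = 0.0003 years

3.000000e-04


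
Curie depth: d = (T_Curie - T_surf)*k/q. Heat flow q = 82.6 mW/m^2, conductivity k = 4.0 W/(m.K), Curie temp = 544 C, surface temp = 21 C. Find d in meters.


T_Curie - T_surf = 544 - 21 = 523 C
Convert q to W/m^2: 82.6 mW/m^2 = 0.0826 W/m^2
d = 523 * 4.0 / 0.0826 = 25326.88 m

25326.88


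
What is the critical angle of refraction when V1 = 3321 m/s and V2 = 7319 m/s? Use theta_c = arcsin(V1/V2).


V1/V2 = 3321/7319 = 0.453751
theta_c = arcsin(0.453751) = 26.9846 degrees

26.9846


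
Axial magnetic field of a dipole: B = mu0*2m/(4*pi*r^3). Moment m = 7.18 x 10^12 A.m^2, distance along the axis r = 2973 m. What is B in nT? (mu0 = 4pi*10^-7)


m = 7.18 x 10^12 = 7180000000000 A.m^2
2m = 14360000000000 A.m^2
r^3 = 2973^3 = 26277541317
B = (4pi*10^-7) * 14360000000000 / (4*pi * 26277541317) * 1e9
= 18045308.20222 / 330213323023.56 * 1e9
= 54647.4262 nT

54647.4262


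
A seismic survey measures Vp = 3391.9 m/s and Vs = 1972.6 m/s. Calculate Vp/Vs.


Vp/Vs = 3391.9 / 1972.6
= 1.7195

1.7195


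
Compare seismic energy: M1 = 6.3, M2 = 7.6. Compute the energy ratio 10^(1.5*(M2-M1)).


M2 - M1 = 7.6 - 6.3 = 1.3
1.5 * 1.3 = 1.95
ratio = 10^1.95 = 89.13

89.13


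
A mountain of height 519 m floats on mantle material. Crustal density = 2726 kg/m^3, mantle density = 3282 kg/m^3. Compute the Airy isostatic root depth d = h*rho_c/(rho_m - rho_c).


rho_m - rho_c = 3282 - 2726 = 556
d = 519 * 2726 / 556
= 1414794 / 556
= 2544.59 m

2544.59


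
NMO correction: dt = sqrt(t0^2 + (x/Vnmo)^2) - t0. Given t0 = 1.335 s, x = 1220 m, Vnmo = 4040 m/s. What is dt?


x/Vnmo = 1220/4040 = 0.30198
(x/Vnmo)^2 = 0.091192
t0^2 = 1.782225
sqrt(1.782225 + 0.091192) = 1.368728
dt = 1.368728 - 1.335 = 0.033728

0.033728


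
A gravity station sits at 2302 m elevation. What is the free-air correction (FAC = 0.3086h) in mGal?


FAC = 0.3086 * h
= 0.3086 * 2302
= 710.3972 mGal

710.3972


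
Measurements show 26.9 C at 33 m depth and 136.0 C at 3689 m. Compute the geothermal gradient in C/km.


dT = 136.0 - 26.9 = 109.1 C
dz = 3689 - 33 = 3656 m
gradient = dT/dz * 1000 = 109.1/3656 * 1000 = 29.8414 C/km

29.8414


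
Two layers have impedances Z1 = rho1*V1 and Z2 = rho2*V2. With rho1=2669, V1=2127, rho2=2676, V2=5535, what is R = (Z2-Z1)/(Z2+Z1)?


Z1 = 2669 * 2127 = 5676963
Z2 = 2676 * 5535 = 14811660
R = (14811660 - 5676963) / (14811660 + 5676963) = 9134697 / 20488623 = 0.4458

0.4458


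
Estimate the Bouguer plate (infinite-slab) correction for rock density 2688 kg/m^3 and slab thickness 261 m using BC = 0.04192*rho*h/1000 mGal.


BC = 0.04192 * rho * h / 1000
= 0.04192 * 2688 * 261 / 1000
= 29.4097 mGal

29.4097


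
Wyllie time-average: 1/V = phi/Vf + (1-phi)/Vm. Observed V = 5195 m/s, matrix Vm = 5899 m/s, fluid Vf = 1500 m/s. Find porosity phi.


1/V - 1/Vm = 1/5195 - 1/5899 = 2.297e-05
1/Vf - 1/Vm = 1/1500 - 1/5899 = 0.00049715
phi = 2.297e-05 / 0.00049715 = 0.0462

0.0462


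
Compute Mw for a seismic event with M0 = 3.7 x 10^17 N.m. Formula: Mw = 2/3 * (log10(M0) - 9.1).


log10(M0) = log10(3.7 x 10^17) = 17.5682
Mw = 2/3 * (17.5682 - 9.1)
= 2/3 * 8.4682
= 5.65

5.65


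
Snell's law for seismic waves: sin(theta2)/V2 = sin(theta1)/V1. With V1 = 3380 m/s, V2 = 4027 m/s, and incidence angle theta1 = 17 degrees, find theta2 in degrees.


sin(theta1) = sin(17 deg) = 0.292372
sin(theta2) = V2/V1 * sin(theta1) = 4027/3380 * 0.292372 = 0.348338
theta2 = arcsin(0.348338) = 20.3857 degrees

20.3857


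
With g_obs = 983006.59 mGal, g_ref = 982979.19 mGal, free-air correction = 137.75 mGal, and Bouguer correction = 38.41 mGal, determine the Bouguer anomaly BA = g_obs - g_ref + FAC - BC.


BA = g_obs - g_ref + FAC - BC
= 983006.59 - 982979.19 + 137.75 - 38.41
= 126.74 mGal

126.74


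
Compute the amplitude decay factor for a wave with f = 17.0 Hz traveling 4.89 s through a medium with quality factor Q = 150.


pi*f*t/Q = pi*17.0*4.89/150 = 1.741071
A/A0 = exp(-1.741071) = 0.175333

0.175333


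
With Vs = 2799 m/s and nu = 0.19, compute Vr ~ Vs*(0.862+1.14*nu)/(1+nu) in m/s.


Numerator factor = 0.862 + 1.14*0.19 = 1.0786
Denominator = 1 + 0.19 = 1.19
Vr = 2799 * 1.0786 / 1.19 = 2536.98 m/s

2536.98


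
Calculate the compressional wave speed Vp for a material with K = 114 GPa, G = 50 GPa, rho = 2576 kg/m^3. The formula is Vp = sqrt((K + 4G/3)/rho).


First compute the effective modulus:
K + 4G/3 = 114e9 + 4*50e9/3 = 180666666666.67 Pa
Then divide by density:
180666666666.67 / 2576 = 70134575.5694 Pa/(kg/m^3)
Take the square root:
Vp = sqrt(70134575.5694) = 8374.64 m/s

8374.64


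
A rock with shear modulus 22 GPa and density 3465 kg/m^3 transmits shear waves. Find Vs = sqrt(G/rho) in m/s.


Convert G to Pa: G = 22e9 Pa
Compute G/rho = 22e9 / 3465 = 6349206.3492
Vs = sqrt(6349206.3492) = 2519.76 m/s

2519.76


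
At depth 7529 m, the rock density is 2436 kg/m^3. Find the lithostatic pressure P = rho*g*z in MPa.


P = rho * g * z / 1e6
= 2436 * 9.81 * 7529 / 1e6
= 179921717.64 / 1e6
= 179.9217 MPa

179.9217


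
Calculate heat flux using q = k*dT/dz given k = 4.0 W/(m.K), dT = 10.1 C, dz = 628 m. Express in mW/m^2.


q = k * dT / dz * 1000
= 4.0 * 10.1 / 628 * 1000
= 0.064331 * 1000
= 64.3312 mW/m^2

64.3312


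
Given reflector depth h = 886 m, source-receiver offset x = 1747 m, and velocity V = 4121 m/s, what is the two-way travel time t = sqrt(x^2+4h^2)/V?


x^2 + 4h^2 = 1747^2 + 4*886^2 = 3052009 + 3139984 = 6191993
sqrt(6191993) = 2488.3716
t = 2488.3716 / 4121 = 0.6038 s

0.6038


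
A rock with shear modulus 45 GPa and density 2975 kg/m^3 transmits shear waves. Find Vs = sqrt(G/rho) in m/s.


Convert G to Pa: G = 45e9 Pa
Compute G/rho = 45e9 / 2975 = 15126050.4202
Vs = sqrt(15126050.4202) = 3889.22 m/s

3889.22


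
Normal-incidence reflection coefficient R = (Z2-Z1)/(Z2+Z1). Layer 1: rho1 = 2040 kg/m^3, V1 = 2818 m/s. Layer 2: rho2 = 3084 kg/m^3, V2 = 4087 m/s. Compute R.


Z1 = 2040 * 2818 = 5748720
Z2 = 3084 * 4087 = 12604308
R = (12604308 - 5748720) / (12604308 + 5748720) = 6855588 / 18353028 = 0.3735

0.3735


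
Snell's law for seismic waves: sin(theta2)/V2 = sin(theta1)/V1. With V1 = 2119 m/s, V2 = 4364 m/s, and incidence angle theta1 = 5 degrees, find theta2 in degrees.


sin(theta1) = sin(5 deg) = 0.087156
sin(theta2) = V2/V1 * sin(theta1) = 4364/2119 * 0.087156 = 0.179494
theta2 = arcsin(0.179494) = 10.3403 degrees

10.3403


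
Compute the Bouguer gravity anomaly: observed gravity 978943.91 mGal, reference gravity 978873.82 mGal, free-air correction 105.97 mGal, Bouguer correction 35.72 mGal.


BA = g_obs - g_ref + FAC - BC
= 978943.91 - 978873.82 + 105.97 - 35.72
= 140.34 mGal

140.34


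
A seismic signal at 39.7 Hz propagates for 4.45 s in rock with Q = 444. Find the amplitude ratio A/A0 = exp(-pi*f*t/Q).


pi*f*t/Q = pi*39.7*4.45/444 = 1.250021
A/A0 = exp(-1.250021) = 0.286499

0.286499


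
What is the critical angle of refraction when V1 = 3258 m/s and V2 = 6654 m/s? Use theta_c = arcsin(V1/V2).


V1/V2 = 3258/6654 = 0.48963
theta_c = arcsin(0.48963) = 29.3163 degrees

29.3163


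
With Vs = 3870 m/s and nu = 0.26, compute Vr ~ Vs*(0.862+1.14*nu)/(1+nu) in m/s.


Numerator factor = 0.862 + 1.14*0.26 = 1.1584
Denominator = 1 + 0.26 = 1.26
Vr = 3870 * 1.1584 / 1.26 = 3557.94 m/s

3557.94


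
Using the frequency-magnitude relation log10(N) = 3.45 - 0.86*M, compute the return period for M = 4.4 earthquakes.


log10(N) = 3.45 - 0.86*4.4 = -0.334
N = 10^-0.334 = 0.463447
T = 1/N = 1/0.463447 = 2.1577 years

2.1577


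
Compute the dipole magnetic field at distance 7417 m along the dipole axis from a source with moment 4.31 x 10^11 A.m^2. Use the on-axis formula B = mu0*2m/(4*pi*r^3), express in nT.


m = 4.31 x 10^11 = 431000000000 A.m^2
2m = 862000000000 A.m^2
r^3 = 7417^3 = 408023180713
B = (4pi*10^-7) * 862000000000 / (4*pi * 408023180713) * 1e9
= 1083221.146958 / 5127370508089.21 * 1e9
= 211.2625 nT

211.2625


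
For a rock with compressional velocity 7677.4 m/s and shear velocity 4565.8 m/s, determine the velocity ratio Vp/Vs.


Vp/Vs = 7677.4 / 4565.8
= 1.6815

1.6815


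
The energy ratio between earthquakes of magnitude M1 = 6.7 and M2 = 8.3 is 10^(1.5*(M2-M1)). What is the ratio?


M2 - M1 = 8.3 - 6.7 = 1.6
1.5 * 1.6 = 2.4
ratio = 10^2.4 = 251.19

251.19


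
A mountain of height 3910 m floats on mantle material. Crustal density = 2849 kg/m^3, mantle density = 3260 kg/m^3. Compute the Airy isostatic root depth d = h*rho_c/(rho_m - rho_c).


rho_m - rho_c = 3260 - 2849 = 411
d = 3910 * 2849 / 411
= 11139590 / 411
= 27103.63 m

27103.63


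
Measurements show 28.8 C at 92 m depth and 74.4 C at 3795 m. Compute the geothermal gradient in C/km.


dT = 74.4 - 28.8 = 45.6 C
dz = 3795 - 92 = 3703 m
gradient = dT/dz * 1000 = 45.6/3703 * 1000 = 12.3143 C/km

12.3143


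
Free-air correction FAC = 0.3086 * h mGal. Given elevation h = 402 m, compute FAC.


FAC = 0.3086 * h
= 0.3086 * 402
= 124.0572 mGal

124.0572


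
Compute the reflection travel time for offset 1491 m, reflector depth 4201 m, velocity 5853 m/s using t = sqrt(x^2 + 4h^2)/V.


x^2 + 4h^2 = 1491^2 + 4*4201^2 = 2223081 + 70593604 = 72816685
sqrt(72816685) = 8533.2693
t = 8533.2693 / 5853 = 1.4579 s

1.4579


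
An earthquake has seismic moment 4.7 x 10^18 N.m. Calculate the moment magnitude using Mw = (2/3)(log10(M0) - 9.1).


log10(M0) = log10(4.7 x 10^18) = 18.6721
Mw = 2/3 * (18.6721 - 9.1)
= 2/3 * 9.5721
= 6.38

6.38


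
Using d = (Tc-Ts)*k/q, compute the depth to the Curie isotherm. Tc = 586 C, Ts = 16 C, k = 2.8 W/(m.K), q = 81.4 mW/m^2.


T_Curie - T_surf = 586 - 16 = 570 C
Convert q to W/m^2: 81.4 mW/m^2 = 0.0814 W/m^2
d = 570 * 2.8 / 0.0814 = 19606.88 m

19606.88


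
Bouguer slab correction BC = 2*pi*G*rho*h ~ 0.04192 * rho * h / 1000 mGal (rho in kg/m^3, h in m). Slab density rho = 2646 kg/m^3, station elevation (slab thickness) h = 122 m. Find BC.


BC = 0.04192 * rho * h / 1000
= 0.04192 * 2646 * 122 / 1000
= 13.5323 mGal

13.5323


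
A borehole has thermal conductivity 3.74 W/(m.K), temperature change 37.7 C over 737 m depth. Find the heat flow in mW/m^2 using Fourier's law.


q = k * dT / dz * 1000
= 3.74 * 37.7 / 737 * 1000
= 0.191313 * 1000
= 191.3134 mW/m^2

191.3134


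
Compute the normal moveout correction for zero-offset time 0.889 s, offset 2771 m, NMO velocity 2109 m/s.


x/Vnmo = 2771/2109 = 1.313893
(x/Vnmo)^2 = 1.726314
t0^2 = 0.790321
sqrt(0.790321 + 1.726314) = 1.586391
dt = 1.586391 - 0.889 = 0.697391

0.697391


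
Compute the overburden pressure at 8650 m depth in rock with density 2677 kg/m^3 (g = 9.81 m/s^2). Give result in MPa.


P = rho * g * z / 1e6
= 2677 * 9.81 * 8650 / 1e6
= 227160850.5 / 1e6
= 227.1609 MPa

227.1609


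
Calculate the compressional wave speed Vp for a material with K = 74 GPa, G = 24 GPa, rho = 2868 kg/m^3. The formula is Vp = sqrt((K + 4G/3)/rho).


First compute the effective modulus:
K + 4G/3 = 74e9 + 4*24e9/3 = 106000000000.0 Pa
Then divide by density:
106000000000.0 / 2868 = 36959553.696 Pa/(kg/m^3)
Take the square root:
Vp = sqrt(36959553.696) = 6079.44 m/s

6079.44


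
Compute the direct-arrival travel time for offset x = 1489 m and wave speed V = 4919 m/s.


t = x / V
= 1489 / 4919
= 0.3027 s

0.3027


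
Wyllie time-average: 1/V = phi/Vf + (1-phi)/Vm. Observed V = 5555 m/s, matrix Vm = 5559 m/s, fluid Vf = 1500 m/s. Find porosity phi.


1/V - 1/Vm = 1/5555 - 1/5559 = 1.3e-07
1/Vf - 1/Vm = 1/1500 - 1/5559 = 0.00048678
phi = 1.3e-07 / 0.00048678 = 0.0003

3.000000e-04


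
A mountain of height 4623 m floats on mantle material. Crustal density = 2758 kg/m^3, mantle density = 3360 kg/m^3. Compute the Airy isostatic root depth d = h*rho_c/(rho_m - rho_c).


rho_m - rho_c = 3360 - 2758 = 602
d = 4623 * 2758 / 602
= 12750234 / 602
= 21179.79 m

21179.79


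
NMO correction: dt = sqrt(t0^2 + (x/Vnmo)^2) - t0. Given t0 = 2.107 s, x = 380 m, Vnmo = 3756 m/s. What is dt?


x/Vnmo = 380/3756 = 0.101171
(x/Vnmo)^2 = 0.010236
t0^2 = 4.439449
sqrt(4.439449 + 0.010236) = 2.109428
dt = 2.109428 - 2.107 = 0.002428

0.002428


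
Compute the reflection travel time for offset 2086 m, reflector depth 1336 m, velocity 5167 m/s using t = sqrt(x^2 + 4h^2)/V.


x^2 + 4h^2 = 2086^2 + 4*1336^2 = 4351396 + 7139584 = 11490980
sqrt(11490980) = 3389.8348
t = 3389.8348 / 5167 = 0.6561 s

0.6561


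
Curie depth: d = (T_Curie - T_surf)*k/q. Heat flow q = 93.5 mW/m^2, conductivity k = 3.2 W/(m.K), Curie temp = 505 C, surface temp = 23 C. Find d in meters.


T_Curie - T_surf = 505 - 23 = 482 C
Convert q to W/m^2: 93.5 mW/m^2 = 0.0935 W/m^2
d = 482 * 3.2 / 0.0935 = 16496.26 m

16496.26


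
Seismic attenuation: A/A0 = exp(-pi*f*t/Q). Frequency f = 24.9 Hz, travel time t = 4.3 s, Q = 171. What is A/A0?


pi*f*t/Q = pi*24.9*4.3/171 = 1.967078
A/A0 = exp(-1.967078) = 0.139865

0.139865


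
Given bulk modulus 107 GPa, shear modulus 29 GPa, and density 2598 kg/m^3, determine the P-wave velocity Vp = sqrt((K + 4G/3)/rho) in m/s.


First compute the effective modulus:
K + 4G/3 = 107e9 + 4*29e9/3 = 145666666666.67 Pa
Then divide by density:
145666666666.67 / 2598 = 56068770.8494 Pa/(kg/m^3)
Take the square root:
Vp = sqrt(56068770.8494) = 7487.91 m/s

7487.91


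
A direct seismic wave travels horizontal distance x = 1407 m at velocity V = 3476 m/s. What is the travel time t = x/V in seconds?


t = x / V
= 1407 / 3476
= 0.4048 s

0.4048


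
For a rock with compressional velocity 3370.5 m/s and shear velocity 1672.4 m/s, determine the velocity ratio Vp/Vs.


Vp/Vs = 3370.5 / 1672.4
= 2.0154

2.0154


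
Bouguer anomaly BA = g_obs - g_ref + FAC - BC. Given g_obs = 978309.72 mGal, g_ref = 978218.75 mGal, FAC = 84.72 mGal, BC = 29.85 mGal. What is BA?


BA = g_obs - g_ref + FAC - BC
= 978309.72 - 978218.75 + 84.72 - 29.85
= 145.84 mGal

145.84


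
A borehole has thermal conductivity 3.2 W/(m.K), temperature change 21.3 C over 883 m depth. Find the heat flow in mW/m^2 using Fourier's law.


q = k * dT / dz * 1000
= 3.2 * 21.3 / 883 * 1000
= 0.077191 * 1000
= 77.1914 mW/m^2

77.1914


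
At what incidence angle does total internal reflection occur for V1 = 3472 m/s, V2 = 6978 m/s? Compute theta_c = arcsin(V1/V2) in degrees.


V1/V2 = 3472/6978 = 0.497564
theta_c = arcsin(0.497564) = 29.839 degrees

29.839


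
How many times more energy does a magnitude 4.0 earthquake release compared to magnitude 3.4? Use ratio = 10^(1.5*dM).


M2 - M1 = 4.0 - 3.4 = 0.6
1.5 * 0.6 = 0.9
ratio = 10^0.9 = 7.94

7.94


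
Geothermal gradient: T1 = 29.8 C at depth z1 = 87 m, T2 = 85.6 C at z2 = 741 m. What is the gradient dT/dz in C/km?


dT = 85.6 - 29.8 = 55.8 C
dz = 741 - 87 = 654 m
gradient = dT/dz * 1000 = 55.8/654 * 1000 = 85.3211 C/km

85.3211


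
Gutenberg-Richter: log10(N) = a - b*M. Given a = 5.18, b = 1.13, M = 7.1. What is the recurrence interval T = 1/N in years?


log10(N) = 5.18 - 1.13*7.1 = -2.843
N = 10^-2.843 = 0.001435
T = 1/N = 1/0.001435 = 696.6265 years

696.6265


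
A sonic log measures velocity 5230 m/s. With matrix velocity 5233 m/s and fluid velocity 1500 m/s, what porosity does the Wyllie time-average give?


1/V - 1/Vm = 1/5230 - 1/5233 = 1.1e-07
1/Vf - 1/Vm = 1/1500 - 1/5233 = 0.00047557
phi = 1.1e-07 / 0.00047557 = 0.0002

2.000000e-04


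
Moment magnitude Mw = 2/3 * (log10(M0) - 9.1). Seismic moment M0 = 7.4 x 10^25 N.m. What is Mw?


log10(M0) = log10(7.4 x 10^25) = 25.8692
Mw = 2/3 * (25.8692 - 9.1)
= 2/3 * 16.7692
= 11.18

11.18


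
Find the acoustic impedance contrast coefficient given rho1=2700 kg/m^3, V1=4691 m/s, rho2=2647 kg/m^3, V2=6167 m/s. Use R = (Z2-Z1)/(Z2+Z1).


Z1 = 2700 * 4691 = 12665700
Z2 = 2647 * 6167 = 16324049
R = (16324049 - 12665700) / (16324049 + 12665700) = 3658349 / 28989749 = 0.1262

0.1262


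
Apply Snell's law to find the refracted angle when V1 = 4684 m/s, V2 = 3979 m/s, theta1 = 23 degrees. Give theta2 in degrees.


sin(theta1) = sin(23 deg) = 0.390731
sin(theta2) = V2/V1 * sin(theta1) = 3979/4684 * 0.390731 = 0.331921
theta2 = arcsin(0.331921) = 19.3854 degrees

19.3854


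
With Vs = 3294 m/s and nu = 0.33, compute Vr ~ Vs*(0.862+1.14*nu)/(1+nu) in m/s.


Numerator factor = 0.862 + 1.14*0.33 = 1.2382
Denominator = 1 + 0.33 = 1.33
Vr = 3294 * 1.2382 / 1.33 = 3066.64 m/s

3066.64


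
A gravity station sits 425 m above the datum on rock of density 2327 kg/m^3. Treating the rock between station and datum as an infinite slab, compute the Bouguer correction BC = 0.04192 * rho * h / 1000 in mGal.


BC = 0.04192 * rho * h / 1000
= 0.04192 * 2327 * 425 / 1000
= 41.4578 mGal

41.4578


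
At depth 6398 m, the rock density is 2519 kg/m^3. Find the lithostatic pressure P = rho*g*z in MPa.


P = rho * g * z / 1e6
= 2519 * 9.81 * 6398 / 1e6
= 158103473.22 / 1e6
= 158.1035 MPa

158.1035


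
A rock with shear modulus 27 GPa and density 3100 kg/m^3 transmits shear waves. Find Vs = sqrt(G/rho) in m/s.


Convert G to Pa: G = 27e9 Pa
Compute G/rho = 27e9 / 3100 = 8709677.4194
Vs = sqrt(8709677.4194) = 2951.22 m/s

2951.22


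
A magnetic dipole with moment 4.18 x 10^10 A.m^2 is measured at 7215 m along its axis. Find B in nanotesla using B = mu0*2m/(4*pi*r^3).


m = 4.18 x 10^10 = 41800000000 A.m^2
2m = 83600000000 A.m^2
r^3 = 7215^3 = 375585663375
B = (4pi*10^-7) * 83600000000 / (4*pi * 375585663375) * 1e9
= 105054.858336 / 4719748643410.2 * 1e9
= 22.2586 nT

22.2586


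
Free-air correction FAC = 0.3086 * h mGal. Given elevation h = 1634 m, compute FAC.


FAC = 0.3086 * h
= 0.3086 * 1634
= 504.2524 mGal

504.2524


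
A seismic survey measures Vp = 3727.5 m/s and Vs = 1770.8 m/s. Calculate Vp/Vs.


Vp/Vs = 3727.5 / 1770.8
= 2.105

2.105


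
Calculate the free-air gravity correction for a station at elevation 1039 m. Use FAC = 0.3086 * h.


FAC = 0.3086 * h
= 0.3086 * 1039
= 320.6354 mGal

320.6354


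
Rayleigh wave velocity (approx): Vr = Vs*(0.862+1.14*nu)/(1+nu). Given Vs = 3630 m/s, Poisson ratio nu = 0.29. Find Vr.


Numerator factor = 0.862 + 1.14*0.29 = 1.1926
Denominator = 1 + 0.29 = 1.29
Vr = 3630 * 1.1926 / 1.29 = 3355.92 m/s

3355.92


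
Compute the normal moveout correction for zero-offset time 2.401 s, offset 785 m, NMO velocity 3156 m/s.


x/Vnmo = 785/3156 = 0.248733
(x/Vnmo)^2 = 0.061868
t0^2 = 5.764801
sqrt(5.764801 + 0.061868) = 2.413849
dt = 2.413849 - 2.401 = 0.012849

0.012849


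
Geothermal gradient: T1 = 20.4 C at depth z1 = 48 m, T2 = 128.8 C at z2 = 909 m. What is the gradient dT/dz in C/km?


dT = 128.8 - 20.4 = 108.4 C
dz = 909 - 48 = 861 m
gradient = dT/dz * 1000 = 108.4/861 * 1000 = 125.9001 C/km

125.9001


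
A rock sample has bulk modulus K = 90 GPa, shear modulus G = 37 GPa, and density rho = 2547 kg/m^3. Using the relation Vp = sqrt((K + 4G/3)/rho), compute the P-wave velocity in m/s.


First compute the effective modulus:
K + 4G/3 = 90e9 + 4*37e9/3 = 139333333333.33 Pa
Then divide by density:
139333333333.33 / 2547 = 54704881.56 Pa/(kg/m^3)
Take the square root:
Vp = sqrt(54704881.56) = 7396.27 m/s

7396.27


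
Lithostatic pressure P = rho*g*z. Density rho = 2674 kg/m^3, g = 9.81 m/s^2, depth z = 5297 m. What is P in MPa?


P = rho * g * z / 1e6
= 2674 * 9.81 * 5297 / 1e6
= 138950586.18 / 1e6
= 138.9506 MPa

138.9506


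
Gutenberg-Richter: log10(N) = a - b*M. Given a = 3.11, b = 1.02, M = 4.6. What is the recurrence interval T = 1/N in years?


log10(N) = 3.11 - 1.02*4.6 = -1.582
N = 10^-1.582 = 0.026182
T = 1/N = 1/0.026182 = 38.1944 years

38.1944


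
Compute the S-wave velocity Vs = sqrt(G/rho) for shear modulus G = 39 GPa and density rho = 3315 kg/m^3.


Convert G to Pa: G = 39e9 Pa
Compute G/rho = 39e9 / 3315 = 11764705.8824
Vs = sqrt(11764705.8824) = 3429.97 m/s

3429.97


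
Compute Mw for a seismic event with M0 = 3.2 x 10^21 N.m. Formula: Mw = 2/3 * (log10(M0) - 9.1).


log10(M0) = log10(3.2 x 10^21) = 21.5051
Mw = 2/3 * (21.5051 - 9.1)
= 2/3 * 12.4051
= 8.27

8.27


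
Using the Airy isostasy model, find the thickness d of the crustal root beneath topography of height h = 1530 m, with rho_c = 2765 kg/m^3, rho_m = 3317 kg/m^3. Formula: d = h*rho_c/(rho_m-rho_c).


rho_m - rho_c = 3317 - 2765 = 552
d = 1530 * 2765 / 552
= 4230450 / 552
= 7663.86 m

7663.86


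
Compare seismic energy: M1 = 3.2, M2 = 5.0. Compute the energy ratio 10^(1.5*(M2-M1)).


M2 - M1 = 5.0 - 3.2 = 1.8
1.5 * 1.8 = 2.7
ratio = 10^2.7 = 501.19

501.19


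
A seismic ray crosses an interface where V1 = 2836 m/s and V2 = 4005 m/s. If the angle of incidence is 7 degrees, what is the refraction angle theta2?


sin(theta1) = sin(7 deg) = 0.121869
sin(theta2) = V2/V1 * sin(theta1) = 4005/2836 * 0.121869 = 0.172104
theta2 = arcsin(0.172104) = 9.9102 degrees

9.9102


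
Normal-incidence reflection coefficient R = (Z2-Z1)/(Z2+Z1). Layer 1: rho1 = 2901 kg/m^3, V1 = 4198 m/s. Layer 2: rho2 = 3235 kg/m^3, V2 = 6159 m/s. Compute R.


Z1 = 2901 * 4198 = 12178398
Z2 = 3235 * 6159 = 19924365
R = (19924365 - 12178398) / (19924365 + 12178398) = 7745967 / 32102763 = 0.2413

0.2413


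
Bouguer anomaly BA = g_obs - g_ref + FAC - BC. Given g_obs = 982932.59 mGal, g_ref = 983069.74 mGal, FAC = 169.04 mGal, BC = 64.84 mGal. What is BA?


BA = g_obs - g_ref + FAC - BC
= 982932.59 - 983069.74 + 169.04 - 64.84
= -32.95 mGal

-32.95


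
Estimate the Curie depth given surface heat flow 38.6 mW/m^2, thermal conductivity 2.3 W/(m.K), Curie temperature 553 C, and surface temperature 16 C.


T_Curie - T_surf = 553 - 16 = 537 C
Convert q to W/m^2: 38.6 mW/m^2 = 0.0386 W/m^2
d = 537 * 2.3 / 0.0386 = 31997.41 m

31997.41


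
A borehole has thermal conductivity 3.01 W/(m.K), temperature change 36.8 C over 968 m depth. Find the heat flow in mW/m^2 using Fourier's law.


q = k * dT / dz * 1000
= 3.01 * 36.8 / 968 * 1000
= 0.11443 * 1000
= 114.4298 mW/m^2

114.4298


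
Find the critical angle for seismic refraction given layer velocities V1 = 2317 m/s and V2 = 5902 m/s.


V1/V2 = 2317/5902 = 0.392579
theta_c = arcsin(0.392579) = 23.1151 degrees

23.1151


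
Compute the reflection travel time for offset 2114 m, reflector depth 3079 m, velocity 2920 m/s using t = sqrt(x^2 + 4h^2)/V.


x^2 + 4h^2 = 2114^2 + 4*3079^2 = 4468996 + 37920964 = 42389960
sqrt(42389960) = 6510.7573
t = 6510.7573 / 2920 = 2.2297 s

2.2297


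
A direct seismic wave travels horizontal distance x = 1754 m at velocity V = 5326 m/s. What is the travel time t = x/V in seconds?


t = x / V
= 1754 / 5326
= 0.3293 s

0.3293


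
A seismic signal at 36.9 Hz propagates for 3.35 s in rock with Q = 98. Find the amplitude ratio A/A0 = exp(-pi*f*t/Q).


pi*f*t/Q = pi*36.9*3.35/98 = 3.962734
A/A0 = exp(-3.962734) = 0.019011

0.019011


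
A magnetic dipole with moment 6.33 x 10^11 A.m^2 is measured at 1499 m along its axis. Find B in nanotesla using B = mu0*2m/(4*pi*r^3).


m = 6.33 x 10^11 = 633000000000 A.m^2
2m = 1266000000000 A.m^2
r^3 = 1499^3 = 3368254499
B = (4pi*10^-7) * 1266000000000 / (4*pi * 3368254499) * 1e9
= 1590902.519778 / 42326734357.92 * 1e9
= 37586.2335 nT

37586.2335


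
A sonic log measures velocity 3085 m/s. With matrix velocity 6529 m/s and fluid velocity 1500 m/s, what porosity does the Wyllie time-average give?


1/V - 1/Vm = 1/3085 - 1/6529 = 0.00017099
1/Vf - 1/Vm = 1/1500 - 1/6529 = 0.0005135
phi = 0.00017099 / 0.0005135 = 0.333

0.333


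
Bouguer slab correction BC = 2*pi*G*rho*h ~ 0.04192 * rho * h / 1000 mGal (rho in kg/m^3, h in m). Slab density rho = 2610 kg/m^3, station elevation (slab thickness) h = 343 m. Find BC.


BC = 0.04192 * rho * h / 1000
= 0.04192 * 2610 * 343 / 1000
= 37.528 mGal

37.528


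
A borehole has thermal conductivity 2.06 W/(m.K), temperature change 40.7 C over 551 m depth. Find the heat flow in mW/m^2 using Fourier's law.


q = k * dT / dz * 1000
= 2.06 * 40.7 / 551 * 1000
= 0.152163 * 1000
= 152.1633 mW/m^2

152.1633


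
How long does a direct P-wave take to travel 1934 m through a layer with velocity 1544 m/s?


t = x / V
= 1934 / 1544
= 1.2526 s

1.2526


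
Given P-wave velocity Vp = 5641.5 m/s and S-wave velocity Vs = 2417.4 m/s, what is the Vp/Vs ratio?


Vp/Vs = 5641.5 / 2417.4
= 2.3337

2.3337


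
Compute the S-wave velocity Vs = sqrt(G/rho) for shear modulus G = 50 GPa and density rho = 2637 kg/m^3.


Convert G to Pa: G = 50e9 Pa
Compute G/rho = 50e9 / 2637 = 18960940.4626
Vs = sqrt(18960940.4626) = 4354.42 m/s

4354.42


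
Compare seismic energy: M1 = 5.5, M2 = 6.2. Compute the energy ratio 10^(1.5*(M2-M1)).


M2 - M1 = 6.2 - 5.5 = 0.7
1.5 * 0.7 = 1.05
ratio = 10^1.05 = 11.22

11.22


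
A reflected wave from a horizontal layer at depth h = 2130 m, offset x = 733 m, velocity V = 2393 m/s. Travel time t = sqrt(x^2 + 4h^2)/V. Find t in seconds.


x^2 + 4h^2 = 733^2 + 4*2130^2 = 537289 + 18147600 = 18684889
sqrt(18684889) = 4322.6021
t = 4322.6021 / 2393 = 1.8064 s

1.8064


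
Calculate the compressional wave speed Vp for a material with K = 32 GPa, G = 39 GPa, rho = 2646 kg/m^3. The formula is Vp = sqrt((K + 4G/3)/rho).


First compute the effective modulus:
K + 4G/3 = 32e9 + 4*39e9/3 = 84000000000.0 Pa
Then divide by density:
84000000000.0 / 2646 = 31746031.746 Pa/(kg/m^3)
Take the square root:
Vp = sqrt(31746031.746) = 5634.36 m/s

5634.36


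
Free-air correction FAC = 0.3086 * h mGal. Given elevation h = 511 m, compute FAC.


FAC = 0.3086 * h
= 0.3086 * 511
= 157.6946 mGal

157.6946


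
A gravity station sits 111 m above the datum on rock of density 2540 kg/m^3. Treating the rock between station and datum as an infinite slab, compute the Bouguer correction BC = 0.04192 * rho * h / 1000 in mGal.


BC = 0.04192 * rho * h / 1000
= 0.04192 * 2540 * 111 / 1000
= 11.8189 mGal

11.8189


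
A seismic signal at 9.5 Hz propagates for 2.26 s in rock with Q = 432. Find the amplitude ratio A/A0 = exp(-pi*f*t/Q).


pi*f*t/Q = pi*9.5*2.26/432 = 0.156134
A/A0 = exp(-0.156134) = 0.855444

0.855444


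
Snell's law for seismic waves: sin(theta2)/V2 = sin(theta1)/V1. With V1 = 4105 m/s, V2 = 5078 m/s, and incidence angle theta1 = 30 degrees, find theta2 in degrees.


sin(theta1) = sin(30 deg) = 0.5
sin(theta2) = V2/V1 * sin(theta1) = 5078/4105 * 0.5 = 0.618514
theta2 = arcsin(0.618514) = 38.2077 degrees

38.2077


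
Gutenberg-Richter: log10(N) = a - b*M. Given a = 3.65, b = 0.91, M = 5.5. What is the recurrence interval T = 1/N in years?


log10(N) = 3.65 - 0.91*5.5 = -1.355
N = 10^-1.355 = 0.044157
T = 1/N = 1/0.044157 = 22.6464 years

22.6464


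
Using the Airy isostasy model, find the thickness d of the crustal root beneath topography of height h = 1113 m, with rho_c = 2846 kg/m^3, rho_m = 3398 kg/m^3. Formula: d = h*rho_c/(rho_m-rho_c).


rho_m - rho_c = 3398 - 2846 = 552
d = 1113 * 2846 / 552
= 3167598 / 552
= 5738.4 m

5738.4


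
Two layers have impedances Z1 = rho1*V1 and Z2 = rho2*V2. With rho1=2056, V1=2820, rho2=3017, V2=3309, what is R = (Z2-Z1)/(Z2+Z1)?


Z1 = 2056 * 2820 = 5797920
Z2 = 3017 * 3309 = 9983253
R = (9983253 - 5797920) / (9983253 + 5797920) = 4185333 / 15781173 = 0.2652

0.2652


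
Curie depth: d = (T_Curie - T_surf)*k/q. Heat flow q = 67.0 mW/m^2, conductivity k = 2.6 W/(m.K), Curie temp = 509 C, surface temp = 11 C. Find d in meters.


T_Curie - T_surf = 509 - 11 = 498 C
Convert q to W/m^2: 67.0 mW/m^2 = 0.067 W/m^2
d = 498 * 2.6 / 0.067 = 19325.37 m

19325.37


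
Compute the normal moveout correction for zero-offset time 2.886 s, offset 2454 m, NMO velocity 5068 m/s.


x/Vnmo = 2454/5068 = 0.484215
(x/Vnmo)^2 = 0.234464
t0^2 = 8.328996
sqrt(8.328996 + 0.234464) = 2.926339
dt = 2.926339 - 2.886 = 0.040339

0.040339


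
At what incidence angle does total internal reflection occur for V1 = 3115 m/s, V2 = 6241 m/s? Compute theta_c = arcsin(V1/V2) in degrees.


V1/V2 = 3115/6241 = 0.499119
theta_c = arcsin(0.499119) = 29.9417 degrees

29.9417


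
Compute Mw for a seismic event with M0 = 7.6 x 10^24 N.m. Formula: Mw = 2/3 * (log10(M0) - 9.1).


log10(M0) = log10(7.6 x 10^24) = 24.8808
Mw = 2/3 * (24.8808 - 9.1)
= 2/3 * 15.7808
= 10.52

10.52


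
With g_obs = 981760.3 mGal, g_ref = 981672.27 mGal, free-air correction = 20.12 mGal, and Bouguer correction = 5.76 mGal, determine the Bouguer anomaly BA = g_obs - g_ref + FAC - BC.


BA = g_obs - g_ref + FAC - BC
= 981760.3 - 981672.27 + 20.12 - 5.76
= 102.39 mGal

102.39


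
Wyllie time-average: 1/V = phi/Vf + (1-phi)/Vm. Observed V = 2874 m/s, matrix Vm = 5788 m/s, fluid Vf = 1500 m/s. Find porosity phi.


1/V - 1/Vm = 1/2874 - 1/5788 = 0.00017518
1/Vf - 1/Vm = 1/1500 - 1/5788 = 0.0004939
phi = 0.00017518 / 0.0004939 = 0.3547

0.3547


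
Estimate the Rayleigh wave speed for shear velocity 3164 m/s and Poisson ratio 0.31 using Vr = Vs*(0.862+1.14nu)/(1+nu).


Numerator factor = 0.862 + 1.14*0.31 = 1.2154
Denominator = 1 + 0.31 = 1.31
Vr = 3164 * 1.2154 / 1.31 = 2935.52 m/s

2935.52


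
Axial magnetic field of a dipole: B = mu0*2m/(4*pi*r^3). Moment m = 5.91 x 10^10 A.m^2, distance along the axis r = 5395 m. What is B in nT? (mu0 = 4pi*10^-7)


m = 5.91 x 10^10 = 59100000000 A.m^2
2m = 118200000000 A.m^2
r^3 = 5395^3 = 157027004875
B = (4pi*10^-7) * 118200000000 / (4*pi * 157027004875) * 1e9
= 148534.500662 / 1973259539722.03 * 1e9
= 75.2737 nT

75.2737


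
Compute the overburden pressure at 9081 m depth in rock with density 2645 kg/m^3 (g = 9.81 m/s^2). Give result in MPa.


P = rho * g * z / 1e6
= 2645 * 9.81 * 9081 / 1e6
= 235628793.45 / 1e6
= 235.6288 MPa

235.6288


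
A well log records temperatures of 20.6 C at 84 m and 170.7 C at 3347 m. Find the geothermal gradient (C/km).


dT = 170.7 - 20.6 = 150.1 C
dz = 3347 - 84 = 3263 m
gradient = dT/dz * 1000 = 150.1/3263 * 1000 = 46.0006 C/km

46.0006


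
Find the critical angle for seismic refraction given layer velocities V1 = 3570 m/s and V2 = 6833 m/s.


V1/V2 = 3570/6833 = 0.522465
theta_c = arcsin(0.522465) = 31.4977 degrees

31.4977


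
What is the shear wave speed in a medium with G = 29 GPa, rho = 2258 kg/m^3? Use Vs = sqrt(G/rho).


Convert G to Pa: G = 29e9 Pa
Compute G/rho = 29e9 / 2258 = 12843224.0921
Vs = sqrt(12843224.0921) = 3583.74 m/s

3583.74


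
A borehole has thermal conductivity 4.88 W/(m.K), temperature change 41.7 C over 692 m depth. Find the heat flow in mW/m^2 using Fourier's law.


q = k * dT / dz * 1000
= 4.88 * 41.7 / 692 * 1000
= 0.294069 * 1000
= 294.0694 mW/m^2

294.0694


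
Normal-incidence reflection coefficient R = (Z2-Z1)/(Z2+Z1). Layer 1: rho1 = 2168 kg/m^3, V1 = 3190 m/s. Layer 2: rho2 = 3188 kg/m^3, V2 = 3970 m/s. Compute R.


Z1 = 2168 * 3190 = 6915920
Z2 = 3188 * 3970 = 12656360
R = (12656360 - 6915920) / (12656360 + 6915920) = 5740440 / 19572280 = 0.2933

0.2933


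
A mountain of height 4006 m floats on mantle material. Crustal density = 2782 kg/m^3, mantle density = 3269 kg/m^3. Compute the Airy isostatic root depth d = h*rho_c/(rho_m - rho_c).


rho_m - rho_c = 3269 - 2782 = 487
d = 4006 * 2782 / 487
= 11144692 / 487
= 22884.38 m

22884.38


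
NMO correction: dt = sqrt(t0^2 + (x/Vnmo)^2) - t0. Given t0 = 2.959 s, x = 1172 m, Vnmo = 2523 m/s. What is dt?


x/Vnmo = 1172/2523 = 0.464526
(x/Vnmo)^2 = 0.215785
t0^2 = 8.755681
sqrt(8.755681 + 0.215785) = 2.995241
dt = 2.995241 - 2.959 = 0.036241

0.036241


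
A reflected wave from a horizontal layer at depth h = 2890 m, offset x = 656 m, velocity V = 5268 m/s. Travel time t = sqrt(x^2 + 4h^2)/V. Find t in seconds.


x^2 + 4h^2 = 656^2 + 4*2890^2 = 430336 + 33408400 = 33838736
sqrt(33838736) = 5817.1072
t = 5817.1072 / 5268 = 1.1042 s

1.1042


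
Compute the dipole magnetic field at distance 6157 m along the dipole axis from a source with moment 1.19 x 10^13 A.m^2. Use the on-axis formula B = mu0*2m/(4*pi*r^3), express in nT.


m = 1.19 x 10^13 = 11900000000000 A.m^2
2m = 23800000000000 A.m^2
r^3 = 6157^3 = 233403551893
B = (4pi*10^-7) * 23800000000000 / (4*pi * 233403551893) * 1e9
= 29907962.062175 / 2933035535795.25 * 1e9
= 10196.9314 nT

10196.9314


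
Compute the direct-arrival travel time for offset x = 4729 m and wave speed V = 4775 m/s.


t = x / V
= 4729 / 4775
= 0.9904 s

0.9904


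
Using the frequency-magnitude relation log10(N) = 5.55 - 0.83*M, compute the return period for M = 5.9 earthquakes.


log10(N) = 5.55 - 0.83*5.9 = 0.653
N = 10^0.653 = 4.497799
T = 1/N = 1/4.497799 = 0.2223 years

0.2223


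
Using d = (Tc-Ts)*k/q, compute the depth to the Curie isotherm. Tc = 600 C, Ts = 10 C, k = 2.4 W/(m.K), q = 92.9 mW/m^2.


T_Curie - T_surf = 600 - 10 = 590 C
Convert q to W/m^2: 92.9 mW/m^2 = 0.0929 W/m^2
d = 590 * 2.4 / 0.0929 = 15242.2 m

15242.2


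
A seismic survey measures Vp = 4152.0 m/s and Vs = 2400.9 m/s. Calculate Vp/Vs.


Vp/Vs = 4152.0 / 2400.9
= 1.7294

1.7294


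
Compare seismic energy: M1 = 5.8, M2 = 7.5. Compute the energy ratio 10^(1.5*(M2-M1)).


M2 - M1 = 7.5 - 5.8 = 1.7
1.5 * 1.7 = 2.55
ratio = 10^2.55 = 354.81

354.81


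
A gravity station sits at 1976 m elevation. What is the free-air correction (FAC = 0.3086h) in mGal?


FAC = 0.3086 * h
= 0.3086 * 1976
= 609.7936 mGal

609.7936


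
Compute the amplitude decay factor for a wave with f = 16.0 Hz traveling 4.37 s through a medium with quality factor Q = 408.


pi*f*t/Q = pi*16.0*4.37/408 = 0.538383
A/A0 = exp(-0.538383) = 0.583691

0.583691


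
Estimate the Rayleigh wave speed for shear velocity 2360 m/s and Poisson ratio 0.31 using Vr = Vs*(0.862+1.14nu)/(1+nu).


Numerator factor = 0.862 + 1.14*0.31 = 1.2154
Denominator = 1 + 0.31 = 1.31
Vr = 2360 * 1.2154 / 1.31 = 2189.58 m/s

2189.58


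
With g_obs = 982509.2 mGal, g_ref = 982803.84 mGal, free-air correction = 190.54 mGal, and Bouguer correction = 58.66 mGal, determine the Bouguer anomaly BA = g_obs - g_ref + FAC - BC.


BA = g_obs - g_ref + FAC - BC
= 982509.2 - 982803.84 + 190.54 - 58.66
= -162.76 mGal

-162.76


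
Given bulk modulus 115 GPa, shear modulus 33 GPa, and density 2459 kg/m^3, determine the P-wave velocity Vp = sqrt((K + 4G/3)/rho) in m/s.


First compute the effective modulus:
K + 4G/3 = 115e9 + 4*33e9/3 = 159000000000.0 Pa
Then divide by density:
159000000000.0 / 2459 = 64660431.0695 Pa/(kg/m^3)
Take the square root:
Vp = sqrt(64660431.0695) = 8041.17 m/s

8041.17


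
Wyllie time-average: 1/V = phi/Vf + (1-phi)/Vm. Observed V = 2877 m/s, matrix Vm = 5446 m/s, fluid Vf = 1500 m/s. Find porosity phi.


1/V - 1/Vm = 1/2877 - 1/5446 = 0.00016396
1/Vf - 1/Vm = 1/1500 - 1/5446 = 0.00048305
phi = 0.00016396 / 0.00048305 = 0.3394

0.3394


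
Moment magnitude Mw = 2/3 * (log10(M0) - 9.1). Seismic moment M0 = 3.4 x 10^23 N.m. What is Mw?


log10(M0) = log10(3.4 x 10^23) = 23.5315
Mw = 2/3 * (23.5315 - 9.1)
= 2/3 * 14.4315
= 9.62

9.62


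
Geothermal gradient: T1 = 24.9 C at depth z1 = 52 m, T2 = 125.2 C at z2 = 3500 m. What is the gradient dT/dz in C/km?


dT = 125.2 - 24.9 = 100.3 C
dz = 3500 - 52 = 3448 m
gradient = dT/dz * 1000 = 100.3/3448 * 1000 = 29.0893 C/km

29.0893


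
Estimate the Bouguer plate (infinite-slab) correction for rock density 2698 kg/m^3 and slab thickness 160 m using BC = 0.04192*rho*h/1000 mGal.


BC = 0.04192 * rho * h / 1000
= 0.04192 * 2698 * 160 / 1000
= 18.096 mGal

18.096


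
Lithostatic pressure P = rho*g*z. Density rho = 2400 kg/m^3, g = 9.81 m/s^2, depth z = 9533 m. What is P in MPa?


P = rho * g * z / 1e6
= 2400 * 9.81 * 9533 / 1e6
= 224444952.0 / 1e6
= 224.445 MPa

224.445


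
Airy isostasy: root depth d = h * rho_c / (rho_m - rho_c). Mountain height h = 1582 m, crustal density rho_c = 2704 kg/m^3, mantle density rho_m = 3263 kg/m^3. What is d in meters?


rho_m - rho_c = 3263 - 2704 = 559
d = 1582 * 2704 / 559
= 4277728 / 559
= 7652.47 m

7652.47


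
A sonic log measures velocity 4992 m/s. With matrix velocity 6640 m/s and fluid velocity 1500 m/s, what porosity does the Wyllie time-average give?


1/V - 1/Vm = 1/4992 - 1/6640 = 4.972e-05
1/Vf - 1/Vm = 1/1500 - 1/6640 = 0.00051606
phi = 4.972e-05 / 0.00051606 = 0.0963

0.0963


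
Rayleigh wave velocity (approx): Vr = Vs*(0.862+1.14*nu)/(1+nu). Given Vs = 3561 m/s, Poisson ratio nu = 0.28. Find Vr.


Numerator factor = 0.862 + 1.14*0.28 = 1.1812
Denominator = 1 + 0.28 = 1.28
Vr = 3561 * 1.1812 / 1.28 = 3286.14 m/s

3286.14


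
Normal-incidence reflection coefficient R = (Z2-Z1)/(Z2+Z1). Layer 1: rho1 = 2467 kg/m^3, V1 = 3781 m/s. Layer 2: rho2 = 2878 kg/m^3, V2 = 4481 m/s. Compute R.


Z1 = 2467 * 3781 = 9327727
Z2 = 2878 * 4481 = 12896318
R = (12896318 - 9327727) / (12896318 + 9327727) = 3568591 / 22224045 = 0.1606

0.1606


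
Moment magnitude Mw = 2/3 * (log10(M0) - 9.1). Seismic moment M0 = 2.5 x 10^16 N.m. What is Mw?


log10(M0) = log10(2.5 x 10^16) = 16.3979
Mw = 2/3 * (16.3979 - 9.1)
= 2/3 * 7.2979
= 4.87

4.87


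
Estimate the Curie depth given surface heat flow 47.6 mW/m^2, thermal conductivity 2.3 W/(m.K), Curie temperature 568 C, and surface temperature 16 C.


T_Curie - T_surf = 568 - 16 = 552 C
Convert q to W/m^2: 47.6 mW/m^2 = 0.0476 W/m^2
d = 552 * 2.3 / 0.0476 = 26672.27 m

26672.27


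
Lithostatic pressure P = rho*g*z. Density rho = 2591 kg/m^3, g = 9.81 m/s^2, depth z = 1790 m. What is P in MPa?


P = rho * g * z / 1e6
= 2591 * 9.81 * 1790 / 1e6
= 45497700.9 / 1e6
= 45.4977 MPa

45.4977


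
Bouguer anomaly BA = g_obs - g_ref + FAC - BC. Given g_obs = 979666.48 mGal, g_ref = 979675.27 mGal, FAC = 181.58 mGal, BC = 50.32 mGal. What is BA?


BA = g_obs - g_ref + FAC - BC
= 979666.48 - 979675.27 + 181.58 - 50.32
= 122.47 mGal

122.47


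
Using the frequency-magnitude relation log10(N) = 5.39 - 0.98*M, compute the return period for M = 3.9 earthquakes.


log10(N) = 5.39 - 0.98*3.9 = 1.568
N = 10^1.568 = 36.982818
T = 1/N = 1/36.982818 = 0.027 years

0.027


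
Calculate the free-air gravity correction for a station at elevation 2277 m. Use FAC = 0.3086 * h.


FAC = 0.3086 * h
= 0.3086 * 2277
= 702.6822 mGal

702.6822


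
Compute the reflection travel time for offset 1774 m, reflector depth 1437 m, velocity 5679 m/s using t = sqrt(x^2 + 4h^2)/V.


x^2 + 4h^2 = 1774^2 + 4*1437^2 = 3147076 + 8259876 = 11406952
sqrt(11406952) = 3377.4179
t = 3377.4179 / 5679 = 0.5947 s

0.5947


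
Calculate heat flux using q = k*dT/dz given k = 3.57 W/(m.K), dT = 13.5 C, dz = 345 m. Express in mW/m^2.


q = k * dT / dz * 1000
= 3.57 * 13.5 / 345 * 1000
= 0.139696 * 1000
= 139.6957 mW/m^2

139.6957


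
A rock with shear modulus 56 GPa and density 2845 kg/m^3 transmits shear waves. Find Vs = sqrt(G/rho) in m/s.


Convert G to Pa: G = 56e9 Pa
Compute G/rho = 56e9 / 2845 = 19683655.536
Vs = sqrt(19683655.536) = 4436.63 m/s

4436.63


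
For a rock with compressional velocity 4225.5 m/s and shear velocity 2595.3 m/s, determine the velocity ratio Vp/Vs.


Vp/Vs = 4225.5 / 2595.3
= 1.6281

1.6281


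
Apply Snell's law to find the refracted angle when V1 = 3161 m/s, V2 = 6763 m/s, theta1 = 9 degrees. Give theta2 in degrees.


sin(theta1) = sin(9 deg) = 0.156434
sin(theta2) = V2/V1 * sin(theta1) = 6763/3161 * 0.156434 = 0.334694
theta2 = arcsin(0.334694) = 19.5539 degrees

19.5539
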